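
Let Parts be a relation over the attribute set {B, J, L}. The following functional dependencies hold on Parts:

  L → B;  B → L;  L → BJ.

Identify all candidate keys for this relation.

{B}⁺: B→L adds L; L→BJ adds J → {B, J, L}.
{L}⁺: L→B adds B; L→BJ adds J → {B, J, L}.
Any other superkey contains one of these as a subset, so there are no further candidate keys.

{B}, {L}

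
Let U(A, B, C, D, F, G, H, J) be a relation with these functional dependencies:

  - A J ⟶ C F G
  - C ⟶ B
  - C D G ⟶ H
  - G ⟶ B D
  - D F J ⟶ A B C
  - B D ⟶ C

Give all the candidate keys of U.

AJ; DFJ; FGJ

{A, J}⁺: AJ→CFG adds C, F, G; C→B adds B; G→BD adds D; CDG→H adds H → {A, B, C, D, F, G, H, J}.
{D, F, J}⁺: DFJ→ABC adds A, B, C; AJ→CFG adds G; CDG→H adds H → {A, B, C, D, F, G, H, J}.
{F, G, J}⁺: G→BD adds B, D; DFJ→ABC adds A, C; CDG→H adds H → {A, B, C, D, F, G, H, J}.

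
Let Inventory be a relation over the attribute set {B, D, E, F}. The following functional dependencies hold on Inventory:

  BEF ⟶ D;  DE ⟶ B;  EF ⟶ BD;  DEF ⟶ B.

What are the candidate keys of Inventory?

Attributes E, F never appear on any right-hand side, so every candidate key must contain {E, F}.
{E, F}⁺ = {B, D, E, F}, which is all of the schema, so {E, F} is the only candidate key.

{E, F}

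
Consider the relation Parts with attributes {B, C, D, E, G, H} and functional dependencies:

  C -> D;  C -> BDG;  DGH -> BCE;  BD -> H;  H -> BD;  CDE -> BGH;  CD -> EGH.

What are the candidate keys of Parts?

{C}, {G, H}, {B, D, G}

{C}⁺: C→D adds D; C→BDG adds B, G; BD→H adds H; CD→EGH adds E → {B, C, D, E, G, H}.
{G, H}⁺: H→BD adds B, D; DGH→BCE adds C, E → {B, C, D, E, G, H}. Minimal: {H}⁺ = {B, D, H}; {G}⁺ = {G} — none reach the full schema.
{B, D, G}⁺: BD→H adds H; DGH→BCE adds C, E → {B, C, D, E, G, H}. Minimal: {D, G}⁺ = {D, G}; {B, G}⁺ = {B, G}; {B, D}⁺ = {B, D, H} — none reach the full schema.
Any other superkey contains one of these as a subset, so there are no further candidate keys.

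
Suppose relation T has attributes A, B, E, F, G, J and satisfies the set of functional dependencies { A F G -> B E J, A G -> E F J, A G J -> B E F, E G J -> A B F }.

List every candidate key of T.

(A, G); (E, G, J)

Attribute G never appears on the right-hand side of any dependency, so G must belong to every candidate key.
{G}⁺ = {G}, which is not all of the schema, so we must add further attributes.
{A, G}⁺: AG→EFJ adds E, F, J; AGJ→BEF adds B → {A, B, E, F, G, J}. Minimal: {G}⁺ = {G}; {A}⁺ = {A} — none reach the full schema.
{E, G, J}⁺: EGJ→ABF adds A, B, F → {A, B, E, F, G, J}. Minimal: {G, J}⁺ = {G, J}; {E, J}⁺ = {E, J}; {E, G}⁺ = {E, G} — none reach the full schema.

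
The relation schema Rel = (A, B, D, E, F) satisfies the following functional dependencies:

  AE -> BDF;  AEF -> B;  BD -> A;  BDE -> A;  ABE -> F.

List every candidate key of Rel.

AE, BDE

Attribute E never appears on the right-hand side of any dependency, so E must belong to every candidate key.
{E}⁺ = {E}, which is not all of the schema, so we must add further attributes.
{A, E}⁺: AE→BDF adds B, D, F → {A, B, D, E, F}. Minimal: {E}⁺ = {E}; {A}⁺ = {A} — none reach the full schema.
{B, D, E}⁺: BD→A adds A; ABE→F adds F → {A, B, D, E, F}. Minimal: {D, E}⁺ = {D, E}; {B, E}⁺ = {B, E}; {B, D}⁺ = {A, B, D} — none reach the full schema.
Any other superkey contains one of these as a subset, so there are no further candidate keys.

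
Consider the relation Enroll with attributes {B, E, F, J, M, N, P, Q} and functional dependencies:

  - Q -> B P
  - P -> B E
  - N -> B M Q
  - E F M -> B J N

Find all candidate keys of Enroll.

{F, N}, {E, F, M}, {F, M, P}, {F, M, Q}

Attribute F never appears on the right-hand side of any dependency, so F must belong to every candidate key.
{F}⁺ = {F}, which is not all of the schema, so we must add further attributes.
{F, N}⁺: N→BMQ adds B, M, Q; Q→BP adds P; P→BE adds E; EFM→BJN adds J → {B, E, F, J, M, N, P, Q}. Minimal: {N}⁺ = {B, E, M, N, P, Q}; {F}⁺ = {F} — none reach the full schema.
{E, F, M}⁺: EFM→BJN adds B, J, N; N→BMQ adds Q; Q→BP adds P → {B, E, F, J, M, N, P, Q}. Minimal: {F, M}⁺ = {F, M}; {E, M}⁺ = {E, M}; {E, F}⁺ = {E, F} — none reach the full schema.
{F, M, P}⁺: P→BE adds B, E; EFM→BJN adds J, N; N→BMQ adds Q → {B, E, F, J, M, N, P, Q}. Minimal: {M, P}⁺ = {B, E, M, P}; {F, P}⁺ = {B, E, F, P}; {F, M}⁺ = {F, M} — none reach the full schema.
{F, M, Q}⁺: Q→BP adds B, P; P→BE adds E; EFM→BJN adds J, N → {B, E, F, J, M, N, P, Q}. Minimal: {M, Q}⁺ = {B, E, M, P, Q}; {F, Q}⁺ = {B, E, F, P, Q}; {F, M}⁺ = {F, M} — none reach the full schema.
Any other superkey contains one of these as a subset, so there are no further candidate keys.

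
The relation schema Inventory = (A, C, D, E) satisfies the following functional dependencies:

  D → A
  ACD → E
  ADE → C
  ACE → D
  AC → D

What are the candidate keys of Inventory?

{A, C}⁺: AC→D adds D; ACD→E adds E → {A, C, D, E}. Minimal: {C}⁺ = {C}; {A}⁺ = {A} — none reach the full schema.
{C, D}⁺: D→A adds A; ACD→E adds E → {A, C, D, E}. Minimal: {D}⁺ = {A, D}; {C}⁺ = {C} — none reach the full schema.
{D, E}⁺: D→A adds A; ADE→C adds C → {A, C, D, E}. Minimal: {E}⁺ = {E}; {D}⁺ = {A, D} — none reach the full schema.

{A, C}; {C, D}; {D, E}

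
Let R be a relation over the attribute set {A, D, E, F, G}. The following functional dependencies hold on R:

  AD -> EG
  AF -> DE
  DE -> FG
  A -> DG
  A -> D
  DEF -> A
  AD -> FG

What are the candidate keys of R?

{A}⁺: A→DG adds D, G; AD→FG adds F; AD→EG adds E → {A, D, E, F, G}.
{D, E}⁺: DE→FG adds F, G; DEF→A adds A → {A, D, E, F, G}.
Any other superkey contains one of these as a subset, so there are no further candidate keys.

A, DE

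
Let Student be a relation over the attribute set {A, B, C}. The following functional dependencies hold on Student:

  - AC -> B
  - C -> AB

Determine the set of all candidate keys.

(C)

Attribute C never appears on the right-hand side of any dependency, so C must belong to every candidate key.
{C}⁺ = {A, B, C}, which is all of the schema, so {C} is the only candidate key.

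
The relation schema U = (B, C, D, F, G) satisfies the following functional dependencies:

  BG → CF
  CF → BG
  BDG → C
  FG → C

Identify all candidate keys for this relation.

(B, D, G), (C, D, F), (D, F, G)

Attribute D never appears on the right-hand side of any dependency, so D must belong to every candidate key.
{D}⁺ = {D}, which is not all of the schema, so we must add further attributes.
{B, D, G}⁺: BG→CF adds C, F → {B, C, D, F, G}.
{C, D, F}⁺: CF→BG adds B, G → {B, C, D, F, G}.
{D, F, G}⁺: FG→C adds C; CF→BG adds B → {B, C, D, F, G}.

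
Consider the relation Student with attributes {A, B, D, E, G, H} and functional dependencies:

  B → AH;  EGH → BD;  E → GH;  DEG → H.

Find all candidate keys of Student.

Attribute E never appears on the right-hand side of any dependency, so E must belong to every candidate key.
{E}⁺ = {A, B, D, E, G, H}, which is all of the schema, so {E} is the only candidate key.

{E}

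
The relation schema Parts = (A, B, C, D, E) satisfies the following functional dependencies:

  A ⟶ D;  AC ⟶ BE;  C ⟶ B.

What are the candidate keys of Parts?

Attributes A, C never appear on any right-hand side, so every candidate key must contain {A, C}.
{A, C}⁺ = {A, B, C, D, E}, which is all of the schema, so {A, C} is the only candidate key.

AC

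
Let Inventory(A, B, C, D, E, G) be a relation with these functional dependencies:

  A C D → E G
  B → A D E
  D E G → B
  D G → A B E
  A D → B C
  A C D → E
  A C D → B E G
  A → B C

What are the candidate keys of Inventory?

{A}⁺: A→BC adds B, C; B→ADE adds D, E; ACD→BEG adds G → {A, B, C, D, E, G}.
{B}⁺: B→ADE adds A, D, E; AD→BC adds C; ACD→BEG adds G → {A, B, C, D, E, G}.
{D, G}⁺: DG→ABE adds A, B, E; AD→BC adds C → {A, B, C, D, E, G}.

(A), (B), (D, G)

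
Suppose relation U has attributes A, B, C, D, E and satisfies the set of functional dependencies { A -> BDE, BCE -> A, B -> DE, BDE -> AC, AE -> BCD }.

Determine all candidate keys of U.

{A}⁺: A→BDE adds B, D, E; BDE→AC adds C → {A, B, C, D, E}.
{B}⁺: B→DE adds D, E; BDE→AC adds A, C → {A, B, C, D, E}.
Any other superkey contains one of these as a subset, so there are no further candidate keys.

{A}; {B}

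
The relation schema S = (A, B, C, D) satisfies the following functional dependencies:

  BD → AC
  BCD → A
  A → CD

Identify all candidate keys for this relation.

AB; BD

{A, B}⁺: A→CD adds C, D → {A, B, C, D}. Minimal: {B}⁺ = {B}; {A}⁺ = {A, C, D} — none reach the full schema.
{B, D}⁺: BD→AC adds A, C → {A, B, C, D}. Minimal: {D}⁺ = {D}; {B}⁺ = {B} — none reach the full schema.
Any other superkey contains one of these as a subset, so there are no further candidate keys.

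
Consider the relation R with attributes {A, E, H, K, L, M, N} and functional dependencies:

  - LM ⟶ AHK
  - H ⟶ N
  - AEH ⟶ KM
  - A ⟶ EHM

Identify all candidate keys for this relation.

Attribute L never appears on the right-hand side of any dependency, so L must belong to every candidate key.
{L}⁺ = {L}, which is not all of the schema, so we must add further attributes.
{A, L}⁺: A→EHM adds E, H, M; LM→AHK adds K; H→N adds N → {A, E, H, K, L, M, N}. Minimal: {L}⁺ = {L}; {A}⁺ = {A, E, H, K, M, N} — none reach the full schema.
{L, M}⁺: LM→AHK adds A, H, K; H→N adds N; A→EHM adds E → {A, E, H, K, L, M, N}. Minimal: {M}⁺ = {M}; {L}⁺ = {L} — none reach the full schema.
Any other superkey contains one of these as a subset, so there are no further candidate keys.

(A, L), (L, M)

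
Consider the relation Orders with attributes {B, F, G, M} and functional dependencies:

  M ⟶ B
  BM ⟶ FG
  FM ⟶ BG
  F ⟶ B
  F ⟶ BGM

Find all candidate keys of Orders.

{F}⁺: F→B adds B; F→BGM adds G, M → {B, F, G, M}.
{M}⁺: M→B adds B; BM→FG adds F, G → {B, F, G, M}.

F; M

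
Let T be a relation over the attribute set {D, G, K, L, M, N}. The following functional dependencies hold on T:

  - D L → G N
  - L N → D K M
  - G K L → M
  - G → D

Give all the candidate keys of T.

Attribute L never appears on the right-hand side of any dependency, so L must belong to every candidate key.
{L}⁺ = {L}, which is not all of the schema, so we must add further attributes.
{D, L}⁺: DL→GN adds G, N; LN→DKM adds K, M → {D, G, K, L, M, N}. Minimal: {L}⁺ = {L}; {D}⁺ = {D} — none reach the full schema.
{G, L}⁺: G→D adds D; DL→GN adds N; LN→DKM adds K, M → {D, G, K, L, M, N}. Minimal: {L}⁺ = {L}; {G}⁺ = {D, G} — none reach the full schema.
{L, N}⁺: LN→DKM adds D, K, M; DL→GN adds G → {D, G, K, L, M, N}. Minimal: {N}⁺ = {N}; {L}⁺ = {L} — none reach the full schema.

(D, L); (G, L); (L, N)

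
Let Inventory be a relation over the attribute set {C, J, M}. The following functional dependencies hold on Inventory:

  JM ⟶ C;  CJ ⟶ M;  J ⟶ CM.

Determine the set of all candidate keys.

{J}

Attribute J never appears on the right-hand side of any dependency, so J must belong to every candidate key.
{J}⁺ = {C, J, M}, which is all of the schema, so {J} is the only candidate key.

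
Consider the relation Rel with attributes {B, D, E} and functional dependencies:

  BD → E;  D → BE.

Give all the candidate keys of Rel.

Attribute D never appears on the right-hand side of any dependency, so D must belong to every candidate key.
{D}⁺ = {B, D, E}, which is all of the schema, so {D} is the only candidate key.

{D}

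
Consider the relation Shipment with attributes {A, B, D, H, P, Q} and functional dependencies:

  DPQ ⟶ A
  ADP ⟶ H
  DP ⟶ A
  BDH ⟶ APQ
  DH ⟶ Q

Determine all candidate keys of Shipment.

{B, D, H}, {B, D, P}

Attributes B, D never appear on any right-hand side, so every candidate key must contain {B, D}.
{B, D}⁺ = {B, D}, which is not all of the schema, so we must add further attributes.
{B, D, H}⁺: BDH→APQ adds A, P, Q → {A, B, D, H, P, Q}.
{B, D, P}⁺: DP→A adds A; ADP→H adds H; BDH→APQ adds Q → {A, B, D, H, P, Q}.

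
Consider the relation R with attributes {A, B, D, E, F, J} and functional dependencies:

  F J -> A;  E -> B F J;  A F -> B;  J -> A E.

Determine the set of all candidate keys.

{D, E}, {D, J}

Attribute D never appears on the right-hand side of any dependency, so D must belong to every candidate key.
{D}⁺ = {D}, which is not all of the schema, so we must add further attributes.
{D, E}⁺: E→BFJ adds B, F, J; J→AE adds A → {A, B, D, E, F, J}.
{D, J}⁺: J→AE adds A, E; E→BFJ adds B, F → {A, B, D, E, F, J}.
Any other superkey contains one of these as a subset, so there are no further candidate keys.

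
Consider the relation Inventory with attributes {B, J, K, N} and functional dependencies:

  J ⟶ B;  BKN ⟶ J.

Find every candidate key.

Attributes K, N never appear on any right-hand side, so every candidate key must contain {K, N}.
{K, N}⁺ = {K, N}, which is not all of the schema, so we must add further attributes.
{B, K, N}⁺: BKN→J adds J → {B, J, K, N}.
{J, K, N}⁺: J→B adds B → {B, J, K, N}.

BKN, JKN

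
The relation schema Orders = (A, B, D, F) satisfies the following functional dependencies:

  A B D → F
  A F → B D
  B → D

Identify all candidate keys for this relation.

{A, B}, {A, F}

Attribute A never appears on the right-hand side of any dependency, so A must belong to every candidate key.
{A}⁺ = {A}, which is not all of the schema, so we must add further attributes.
{A, B}⁺: B→D adds D; ABD→F adds F → {A, B, D, F}. Minimal: {B}⁺ = {B, D}; {A}⁺ = {A} — none reach the full schema.
{A, F}⁺: AF→BD adds B, D → {A, B, D, F}. Minimal: {F}⁺ = {F}; {A}⁺ = {A} — none reach the full schema.
Any other superkey contains one of these as a subset, so there are no further candidate keys.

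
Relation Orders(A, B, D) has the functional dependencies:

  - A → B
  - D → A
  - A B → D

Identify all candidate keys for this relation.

{A}⁺: A→B adds B; AB→D adds D → {A, B, D}.
{D}⁺: D→A adds A; A→B adds B → {A, B, D}.

A; D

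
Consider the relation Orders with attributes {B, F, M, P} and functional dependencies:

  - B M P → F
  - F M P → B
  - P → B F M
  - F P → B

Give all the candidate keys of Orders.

(P)

Attribute P never appears on the right-hand side of any dependency, so P must belong to every candidate key.
{P}⁺ = {B, F, M, P}, which is all of the schema, so {P} is the only candidate key.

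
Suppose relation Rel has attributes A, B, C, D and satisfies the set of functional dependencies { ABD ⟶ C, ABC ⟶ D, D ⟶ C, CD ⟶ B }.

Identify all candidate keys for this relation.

{A, D}⁺: D→C adds C; CD→B adds B → {A, B, C, D}. Minimal: {D}⁺ = {B, C, D}; {A}⁺ = {A} — none reach the full schema.
{A, B, C}⁺: ABC→D adds D → {A, B, C, D}. Minimal: {B, C}⁺ = {B, C}; {A, C}⁺ = {A, C}; {A, B}⁺ = {A, B} — none reach the full schema.
Any other superkey contains one of these as a subset, so there are no further candidate keys.

{A, D}, {A, B, C}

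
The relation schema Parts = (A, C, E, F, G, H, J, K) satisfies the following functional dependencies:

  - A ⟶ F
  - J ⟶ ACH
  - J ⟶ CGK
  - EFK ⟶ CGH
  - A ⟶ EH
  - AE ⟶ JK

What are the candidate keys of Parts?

{A}, {J}

{A}⁺: A→F adds F; A→EH adds E, H; AE→JK adds J, K; J→ACH adds C; J→CGK adds G → {A, C, E, F, G, H, J, K}.
{J}⁺: J→ACH adds A, C, H; J→CGK adds G, K; A→EH adds E; A→F adds F → {A, C, E, F, G, H, J, K}.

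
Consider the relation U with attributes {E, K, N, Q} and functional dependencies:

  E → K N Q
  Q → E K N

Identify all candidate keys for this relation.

{E}⁺: E→KNQ adds K, N, Q → {E, K, N, Q}.
{Q}⁺: Q→EKN adds E, K, N → {E, K, N, Q}.

E, Q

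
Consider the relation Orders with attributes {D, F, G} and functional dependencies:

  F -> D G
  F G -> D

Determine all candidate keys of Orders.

Attribute F never appears on the right-hand side of any dependency, so F must belong to every candidate key.
{F}⁺ = {D, F, G}, which is all of the schema, so {F} is the only candidate key.

{F}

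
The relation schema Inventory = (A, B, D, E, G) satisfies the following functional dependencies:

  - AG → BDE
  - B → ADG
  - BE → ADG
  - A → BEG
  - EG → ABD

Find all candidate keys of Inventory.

{A}, {B}, {E, G}

{A}⁺: A→BEG adds B, E, G; EG→ABD adds D → {A, B, D, E, G}.
{B}⁺: B→ADG adds A, D, G; A→BEG adds E → {A, B, D, E, G}.
{E, G}⁺: EG→ABD adds A, B, D → {A, B, D, E, G}.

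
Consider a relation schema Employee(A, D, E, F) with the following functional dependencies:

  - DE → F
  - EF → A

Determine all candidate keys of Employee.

{D, E}

Attributes D, E never appear on any right-hand side, so every candidate key must contain {D, E}.
{D, E}⁺ = {A, D, E, F}, which is all of the schema, so {D, E} is the only candidate key.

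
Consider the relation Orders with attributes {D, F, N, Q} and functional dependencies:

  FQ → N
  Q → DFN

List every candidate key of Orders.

Attribute Q never appears on the right-hand side of any dependency, so Q must belong to every candidate key.
{Q}⁺ = {D, F, N, Q}, which is all of the schema, so {Q} is the only candidate key.

Q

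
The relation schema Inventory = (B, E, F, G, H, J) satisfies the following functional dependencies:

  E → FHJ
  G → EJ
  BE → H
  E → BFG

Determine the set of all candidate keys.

{E}⁺: E→FHJ adds F, H, J; E→BFG adds B, G → {B, E, F, G, H, J}.
{G}⁺: G→EJ adds E, J; E→BFG adds B, F; E→FHJ adds H → {B, E, F, G, H, J}.

{E}; {G}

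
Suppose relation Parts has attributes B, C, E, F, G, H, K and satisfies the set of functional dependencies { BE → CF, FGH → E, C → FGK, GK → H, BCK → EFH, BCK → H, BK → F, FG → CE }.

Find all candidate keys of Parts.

Attribute B never appears on the right-hand side of any dependency, so B must belong to every candidate key.
{B}⁺ = {B}, which is not all of the schema, so we must add further attributes.
{B, C}⁺: C→FGK adds F, G, K; GK→H adds H; BCK→EFH adds E → {B, C, E, F, G, H, K}. Minimal: {C}⁺ = {C, E, F, G, H, K}; {B}⁺ = {B} — none reach the full schema.
{B, E}⁺: BE→CF adds C, F; C→FGK adds G, K; GK→H adds H → {B, C, E, F, G, H, K}. Minimal: {E}⁺ = {E}; {B}⁺ = {B} — none reach the full schema.
{B, F, G}⁺: FG→CE adds C, E; C→FGK adds K; GK→H adds H → {B, C, E, F, G, H, K}. Minimal: {F, G}⁺ = {C, E, F, G, H, K}; {B, G}⁺ = {B, G}; {B, F}⁺ = {B, F} — none reach the full schema.
{B, G, K}⁺: GK→H adds H; BK→F adds F; FG→CE adds C, E → {B, C, E, F, G, H, K}. Minimal: {G, K}⁺ = {G, H, K}; {B, K}⁺ = {B, F, K}; {B, G}⁺ = {B, G} — none reach the full schema.
Any other superkey contains one of these as a subset, so there are no further candidate keys.

{B, C}, {B, E}, {B, F, G}, {B, G, K}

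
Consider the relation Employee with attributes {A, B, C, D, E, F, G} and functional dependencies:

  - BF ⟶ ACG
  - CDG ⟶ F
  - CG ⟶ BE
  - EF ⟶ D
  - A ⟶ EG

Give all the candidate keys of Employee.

(B, F), (A, C, D), (A, C, F), (C, D, G), (C, F, G)

{B, F}⁺: BF→ACG adds A, C, G; CG→BE adds E; EF→D adds D → {A, B, C, D, E, F, G}.
{A, C, D}⁺: A→EG adds E, G; CDG→F adds F; CG→BE adds B → {A, B, C, D, E, F, G}.
{A, C, F}⁺: A→EG adds E, G; CG→BE adds B; EF→D adds D → {A, B, C, D, E, F, G}.
{C, D, G}⁺: CDG→F adds F; CG→BE adds B, E; BF→ACG adds A → {A, B, C, D, E, F, G}.
{C, F, G}⁺: CG→BE adds B, E; EF→D adds D; BF→ACG adds A → {A, B, C, D, E, F, G}.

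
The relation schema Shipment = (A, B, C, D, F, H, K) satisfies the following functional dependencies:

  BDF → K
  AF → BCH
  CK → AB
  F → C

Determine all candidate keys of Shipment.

(A, D, F), (B, D, F), (D, F, K)

Attributes D, F never appear on any right-hand side, so every candidate key must contain {D, F}.
{D, F}⁺ = {C, D, F}, which is not all of the schema, so we must add further attributes.
{A, D, F}⁺: AF→BCH adds B, C, H; BDF→K adds K → {A, B, C, D, F, H, K}. Minimal: {D, F}⁺ = {C, D, F}; {A, F}⁺ = {A, B, C, F, H}; {A, D}⁺ = {A, D} — none reach the full schema.
{B, D, F}⁺: BDF→K adds K; F→C adds C; CK→AB adds A; AF→BCH adds H → {A, B, C, D, F, H, K}. Minimal: {D, F}⁺ = {C, D, F}; {B, F}⁺ = {B, C, F}; {B, D}⁺ = {B, D} — none reach the full schema.
{D, F, K}⁺: F→C adds C; CK→AB adds A, B; AF→BCH adds H → {A, B, C, D, F, H, K}. Minimal: {F, K}⁺ = {A, B, C, F, H, K}; {D, K}⁺ = {D, K}; {D, F}⁺ = {C, D, F} — none reach the full schema.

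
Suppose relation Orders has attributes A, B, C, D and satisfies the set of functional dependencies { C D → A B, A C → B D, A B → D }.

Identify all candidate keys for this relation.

Attribute C never appears on the right-hand side of any dependency, so C must belong to every candidate key.
{C}⁺ = {C}, which is not all of the schema, so we must add further attributes.
{A, C}⁺: AC→BD adds B, D → {A, B, C, D}. Minimal: {C}⁺ = {C}; {A}⁺ = {A} — none reach the full schema.
{C, D}⁺: CD→AB adds A, B → {A, B, C, D}. Minimal: {D}⁺ = {D}; {C}⁺ = {C} — none reach the full schema.

(A, C); (C, D)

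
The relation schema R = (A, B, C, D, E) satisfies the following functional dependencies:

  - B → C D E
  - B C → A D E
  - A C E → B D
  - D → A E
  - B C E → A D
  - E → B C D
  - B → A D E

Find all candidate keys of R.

B, D, E

{B}⁺: B→CDE adds C, D, E; BC→ADE adds A → {A, B, C, D, E}.
{D}⁺: D→AE adds A, E; E→BCD adds B, C → {A, B, C, D, E}.
{E}⁺: E→BCD adds B, C, D; B→ADE adds A → {A, B, C, D, E}.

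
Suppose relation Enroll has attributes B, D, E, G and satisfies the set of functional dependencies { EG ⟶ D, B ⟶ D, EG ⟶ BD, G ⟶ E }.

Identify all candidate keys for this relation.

{G}⁺: G→E adds E; EG→D adds D; EG→BD adds B → {B, D, E, G}.
No other minimal superkey exists.

G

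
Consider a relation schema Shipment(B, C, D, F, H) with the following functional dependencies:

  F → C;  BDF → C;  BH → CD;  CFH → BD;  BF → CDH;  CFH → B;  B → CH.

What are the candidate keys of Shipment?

Attribute F never appears on the right-hand side of any dependency, so F must belong to every candidate key.
{F}⁺ = {C, F}, which is not all of the schema, so we must add further attributes.
{B, F}⁺: F→C adds C; BF→CDH adds D, H → {B, C, D, F, H}. Minimal: {F}⁺ = {C, F}; {B}⁺ = {B, C, D, H} — none reach the full schema.
{F, H}⁺: F→C adds C; CFH→BD adds B, D → {B, C, D, F, H}. Minimal: {H}⁺ = {H}; {F}⁺ = {C, F} — none reach the full schema.

BF, FH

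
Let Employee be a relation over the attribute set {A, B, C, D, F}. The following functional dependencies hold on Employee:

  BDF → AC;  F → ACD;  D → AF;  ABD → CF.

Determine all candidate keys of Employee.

Attribute B never appears on the right-hand side of any dependency, so B must belong to every candidate key.
{B}⁺ = {B}, which is not all of the schema, so we must add further attributes.
{B, D}⁺: D→AF adds A, F; ABD→CF adds C → {A, B, C, D, F}. Minimal: {D}⁺ = {A, C, D, F}; {B}⁺ = {B} — none reach the full schema.
{B, F}⁺: F→ACD adds A, C, D → {A, B, C, D, F}. Minimal: {F}⁺ = {A, C, D, F}; {B}⁺ = {B} — none reach the full schema.

(B, D), (B, F)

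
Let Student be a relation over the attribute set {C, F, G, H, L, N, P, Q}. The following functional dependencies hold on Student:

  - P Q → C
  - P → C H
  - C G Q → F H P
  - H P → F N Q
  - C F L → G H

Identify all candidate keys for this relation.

Attribute L never appears on the right-hand side of any dependency, so L must belong to every candidate key.
{L}⁺ = {L}, which is not all of the schema, so we must add further attributes.
{L, P}⁺: P→CH adds C, H; HP→FNQ adds F, N, Q; CFL→GH adds G → {C, F, G, H, L, N, P, Q}. Minimal: {P}⁺ = {C, F, H, N, P, Q}; {L}⁺ = {L} — none reach the full schema.
{C, F, L, Q}⁺: CFL→GH adds G, H; CGQ→FHP adds P; HP→FNQ adds N → {C, F, G, H, L, N, P, Q}. Minimal: {F, L, Q}⁺ = {F, L, Q}; {C, L, Q}⁺ = {C, L, Q}; {C, F, Q}⁺ = {C, F, Q}; … — none reach the full schema.
{C, G, L, Q}⁺: CGQ→FHP adds F, H, P; HP→FNQ adds N → {C, F, G, H, L, N, P, Q}. Minimal: {G, L, Q}⁺ = {G, L, Q}; {C, L, Q}⁺ = {C, L, Q}; {C, G, Q}⁺ = {C, F, G, H, N, P, Q}; … — none reach the full schema.
Any other superkey contains one of these as a subset, so there are no further candidate keys.

{L, P}, {C, F, L, Q}, {C, G, L, Q}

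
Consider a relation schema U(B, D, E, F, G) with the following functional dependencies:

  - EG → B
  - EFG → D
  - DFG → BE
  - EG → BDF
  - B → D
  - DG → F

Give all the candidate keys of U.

Attribute G never appears on the right-hand side of any dependency, so G must belong to every candidate key.
{G}⁺ = {G}, which is not all of the schema, so we must add further attributes.
{B, G}⁺: B→D adds D; DG→F adds F; DFG→BE adds E → {B, D, E, F, G}. Minimal: {G}⁺ = {G}; {B}⁺ = {B, D} — none reach the full schema.
{D, G}⁺: DG→F adds F; DFG→BE adds B, E → {B, D, E, F, G}. Minimal: {G}⁺ = {G}; {D}⁺ = {D} — none reach the full schema.
{E, G}⁺: EG→B adds B; EG→BDF adds D, F → {B, D, E, F, G}. Minimal: {G}⁺ = {G}; {E}⁺ = {E} — none reach the full schema.
Any other superkey contains one of these as a subset, so there are no further candidate keys.

(B, G), (D, G), (E, G)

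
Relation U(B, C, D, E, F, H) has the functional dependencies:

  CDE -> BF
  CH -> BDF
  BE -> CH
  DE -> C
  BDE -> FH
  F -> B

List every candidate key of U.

{B, E}; {D, E}; {E, F}; {C, E, H}

Attribute E never appears on the right-hand side of any dependency, so E must belong to every candidate key.
{E}⁺ = {E}, which is not all of the schema, so we must add further attributes.
{B, E}⁺: BE→CH adds C, H; CH→BDF adds D, F → {B, C, D, E, F, H}. Minimal: {E}⁺ = {E}; {B}⁺ = {B} — none reach the full schema.
{D, E}⁺: DE→C adds C; CDE→BF adds B, F; BE→CH adds H → {B, C, D, E, F, H}. Minimal: {E}⁺ = {E}; {D}⁺ = {D} — none reach the full schema.
{E, F}⁺: F→B adds B; BE→CH adds C, H; CH→BDF adds D → {B, C, D, E, F, H}. Minimal: {F}⁺ = {B, F}; {E}⁺ = {E} — none reach the full schema.
{C, E, H}⁺: CH→BDF adds B, D, F → {B, C, D, E, F, H}. Minimal: {E, H}⁺ = {E, H}; {C, H}⁺ = {B, C, D, F, H}; {C, E}⁺ = {C, E} — none reach the full schema.
Any other superkey contains one of these as a subset, so there are no further candidate keys.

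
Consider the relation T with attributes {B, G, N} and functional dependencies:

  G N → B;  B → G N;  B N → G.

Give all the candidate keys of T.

{B}⁺: B→GN adds G, N → {B, G, N}.
{G, N}⁺: GN→B adds B → {B, G, N}.

{B}, {G, N}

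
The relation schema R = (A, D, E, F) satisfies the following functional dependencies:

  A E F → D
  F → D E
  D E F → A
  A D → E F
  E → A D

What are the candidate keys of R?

(E), (F), (A, D)

{E}⁺: E→AD adds A, D; AD→EF adds F → {A, D, E, F}.
{F}⁺: F→DE adds D, E; DEF→A adds A → {A, D, E, F}.
{A, D}⁺: AD→EF adds E, F → {A, D, E, F}. Minimal: {D}⁺ = {D}; {A}⁺ = {A} — none reach the full schema.
Any other superkey contains one of these as a subset, so there are no further candidate keys.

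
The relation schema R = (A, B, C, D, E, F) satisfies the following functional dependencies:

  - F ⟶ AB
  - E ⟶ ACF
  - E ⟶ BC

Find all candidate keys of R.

Attributes D, E never appear on any right-hand side, so every candidate key must contain {D, E}.
{D, E}⁺ = {A, B, C, D, E, F}, which is all of the schema, so {D, E} is the only candidate key.

DE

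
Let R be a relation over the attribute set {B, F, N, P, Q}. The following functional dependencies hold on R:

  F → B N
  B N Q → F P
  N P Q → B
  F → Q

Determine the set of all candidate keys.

{F}⁺: F→BN adds B, N; F→Q adds Q; BNQ→FP adds P → {B, F, N, P, Q}.
{B, N, Q}⁺: BNQ→FP adds F, P → {B, F, N, P, Q}. Minimal: {N, Q}⁺ = {N, Q}; {B, Q}⁺ = {B, Q}; {B, N}⁺ = {B, N} — none reach the full schema.
{N, P, Q}⁺: NPQ→B adds B; BNQ→FP adds F → {B, F, N, P, Q}. Minimal: {P, Q}⁺ = {P, Q}; {N, Q}⁺ = {N, Q}; {N, P}⁺ = {N, P} — none reach the full schema.
Any other superkey contains one of these as a subset, so there are no further candidate keys.

F, BNQ, NPQ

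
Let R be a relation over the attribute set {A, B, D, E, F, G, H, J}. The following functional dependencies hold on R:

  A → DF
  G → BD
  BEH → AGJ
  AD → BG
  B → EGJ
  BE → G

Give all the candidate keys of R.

Attribute H never appears on the right-hand side of any dependency, so H must belong to every candidate key.
{H}⁺ = {H}, which is not all of the schema, so we must add further attributes.
{A, H}⁺: A→DF adds D, F; AD→BG adds B, G; B→EGJ adds E, J → {A, B, D, E, F, G, H, J}.
{B, H}⁺: B→EGJ adds E, G, J; G→BD adds D; BEH→AGJ adds A; A→DF adds F → {A, B, D, E, F, G, H, J}.
{G, H}⁺: G→BD adds B, D; B→EGJ adds E, J; BEH→AGJ adds A; A→DF adds F → {A, B, D, E, F, G, H, J}.
Any other superkey contains one of these as a subset, so there are no further candidate keys.

(A, H), (B, H), (G, H)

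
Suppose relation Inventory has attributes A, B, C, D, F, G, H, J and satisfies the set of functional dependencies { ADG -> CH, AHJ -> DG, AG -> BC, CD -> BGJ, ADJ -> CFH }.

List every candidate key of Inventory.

Attribute A never appears on the right-hand side of any dependency, so A must belong to every candidate key.
{A}⁺ = {A}, which is not all of the schema, so we must add further attributes.
{A, C, D}⁺: CD→BGJ adds B, G, J; ADJ→CFH adds F, H → {A, B, C, D, F, G, H, J}. Minimal: {C, D}⁺ = {B, C, D, G, J}; {A, D}⁺ = {A, D}; {A, C}⁺ = {A, C} — none reach the full schema.
{A, D, G}⁺: ADG→CH adds C, H; AG→BC adds B; CD→BGJ adds J; ADJ→CFH adds F → {A, B, C, D, F, G, H, J}. Minimal: {D, G}⁺ = {D, G}; {A, G}⁺ = {A, B, C, G}; {A, D}⁺ = {A, D} — none reach the full schema.
{A, D, J}⁺: ADJ→CFH adds C, F, H; AHJ→DG adds G; AG→BC adds B → {A, B, C, D, F, G, H, J}. Minimal: {D, J}⁺ = {D, J}; {A, J}⁺ = {A, J}; {A, D}⁺ = {A, D} — none reach the full schema.
{A, H, J}⁺: AHJ→DG adds D, G; AG→BC adds B, C; ADJ→CFH adds F → {A, B, C, D, F, G, H, J}. Minimal: {H, J}⁺ = {H, J}; {A, J}⁺ = {A, J}; {A, H}⁺ = {A, H} — none reach the full schema.

ACD; ADG; ADJ; AHJ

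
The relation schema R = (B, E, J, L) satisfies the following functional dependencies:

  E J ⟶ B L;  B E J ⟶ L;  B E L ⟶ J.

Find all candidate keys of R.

Attribute E never appears on the right-hand side of any dependency, so E must belong to every candidate key.
{E}⁺ = {E}, which is not all of the schema, so we must add further attributes.
{E, J}⁺: EJ→BL adds B, L → {B, E, J, L}. Minimal: {J}⁺ = {J}; {E}⁺ = {E} — none reach the full schema.
{B, E, L}⁺: BEL→J adds J → {B, E, J, L}. Minimal: {E, L}⁺ = {E, L}; {B, L}⁺ = {B, L}; {B, E}⁺ = {B, E} — none reach the full schema.

EJ, BEL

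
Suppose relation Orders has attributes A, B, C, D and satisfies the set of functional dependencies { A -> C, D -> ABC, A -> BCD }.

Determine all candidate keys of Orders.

{A}⁺: A→C adds C; A→BCD adds B, D → {A, B, C, D}.
{D}⁺: D→ABC adds A, B, C → {A, B, C, D}.

A, D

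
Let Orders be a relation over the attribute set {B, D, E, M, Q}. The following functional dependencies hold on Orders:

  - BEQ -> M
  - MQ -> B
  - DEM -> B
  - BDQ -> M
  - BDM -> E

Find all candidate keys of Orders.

{B, D, Q}; {D, M, Q}

{B, D, Q}⁺: BDQ→M adds M; BDM→E adds E → {B, D, E, M, Q}. Minimal: {D, Q}⁺ = {D, Q}; {B, Q}⁺ = {B, Q}; {B, D}⁺ = {B, D} — none reach the full schema.
{D, M, Q}⁺: MQ→B adds B; BDM→E adds E → {B, D, E, M, Q}. Minimal: {M, Q}⁺ = {B, M, Q}; {D, Q}⁺ = {D, Q}; {D, M}⁺ = {D, M} — none reach the full schema.
Any other superkey contains one of these as a subset, so there are no further candidate keys.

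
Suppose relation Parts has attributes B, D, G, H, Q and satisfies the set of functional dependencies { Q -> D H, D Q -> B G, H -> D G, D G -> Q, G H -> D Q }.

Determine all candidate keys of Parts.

{H}⁺: H→DG adds D, G; DG→Q adds Q; DQ→BG adds B → {B, D, G, H, Q}.
{Q}⁺: Q→DH adds D, H; DQ→BG adds B, G → {B, D, G, H, Q}.
{D, G}⁺: DG→Q adds Q; Q→DH adds H; DQ→BG adds B → {B, D, G, H, Q}. Minimal: {G}⁺ = {G}; {D}⁺ = {D} — none reach the full schema.

(H), (Q), (D, G)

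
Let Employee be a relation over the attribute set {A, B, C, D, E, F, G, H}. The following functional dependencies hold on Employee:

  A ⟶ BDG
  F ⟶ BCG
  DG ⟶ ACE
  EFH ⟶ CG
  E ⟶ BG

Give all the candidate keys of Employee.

(A, F, H), (D, F, H)

Attributes F, H never appear on any right-hand side, so every candidate key must contain {F, H}.
{F, H}⁺ = {B, C, F, G, H}, which is not all of the schema, so we must add further attributes.
{A, F, H}⁺: A→BDG adds B, D, G; F→BCG adds C; DG→ACE adds E → {A, B, C, D, E, F, G, H}. Minimal: {F, H}⁺ = {B, C, F, G, H}; {A, H}⁺ = {A, B, C, D, E, G, H}; {A, F}⁺ = {A, B, C, D, E, F, G} — none reach the full schema.
{D, F, H}⁺: F→BCG adds B, C, G; DG→ACE adds A, E → {A, B, C, D, E, F, G, H}. Minimal: {F, H}⁺ = {B, C, F, G, H}; {D, H}⁺ = {D, H}; {D, F}⁺ = {A, B, C, D, E, F, G} — none reach the full schema.
Any other superkey contains one of these as a subset, so there are no further candidate keys.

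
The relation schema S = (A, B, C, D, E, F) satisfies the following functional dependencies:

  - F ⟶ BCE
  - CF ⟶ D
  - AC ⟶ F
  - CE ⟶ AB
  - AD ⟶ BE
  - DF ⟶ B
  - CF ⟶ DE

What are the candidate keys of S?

{F}⁺: F→BCE adds B, C, E; CF→D adds D; CE→AB adds A → {A, B, C, D, E, F}.
{A, C}⁺: AC→F adds F; CF→DE adds D, E; F→BCE adds B → {A, B, C, D, E, F}. Minimal: {C}⁺ = {C}; {A}⁺ = {A} — none reach the full schema.
{C, E}⁺: CE→AB adds A, B; AC→F adds F; CF→DE adds D → {A, B, C, D, E, F}. Minimal: {E}⁺ = {E}; {C}⁺ = {C} — none reach the full schema.
Any other superkey contains one of these as a subset, so there are no further candidate keys.

{F}, {A, C}, {C, E}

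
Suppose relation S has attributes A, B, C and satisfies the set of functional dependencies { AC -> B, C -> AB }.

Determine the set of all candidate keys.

{C}

Attribute C never appears on the right-hand side of any dependency, so C must belong to every candidate key.
{C}⁺ = {A, B, C}, which is all of the schema, so {C} is the only candidate key.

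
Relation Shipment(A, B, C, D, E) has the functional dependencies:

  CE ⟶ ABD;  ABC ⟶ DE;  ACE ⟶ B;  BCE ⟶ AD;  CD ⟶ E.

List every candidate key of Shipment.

Attribute C never appears on the right-hand side of any dependency, so C must belong to every candidate key.
{C}⁺ = {C}, which is not all of the schema, so we must add further attributes.
{C, D}⁺: CD→E adds E; CE→ABD adds A, B → {A, B, C, D, E}.
{C, E}⁺: CE→ABD adds A, B, D → {A, B, C, D, E}.
{A, B, C}⁺: ABC→DE adds D, E → {A, B, C, D, E}.

(C, D), (C, E), (A, B, C)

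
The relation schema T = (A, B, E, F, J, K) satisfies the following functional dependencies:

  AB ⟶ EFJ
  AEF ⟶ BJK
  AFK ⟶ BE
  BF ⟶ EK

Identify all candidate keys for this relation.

{A, B}, {A, E, F}, {A, F, K}

{A, B}⁺: AB→EFJ adds E, F, J; AEF→BJK adds K → {A, B, E, F, J, K}.
{A, E, F}⁺: AEF→BJK adds B, J, K → {A, B, E, F, J, K}.
{A, F, K}⁺: AFK→BE adds B, E; AB→EFJ adds J → {A, B, E, F, J, K}.
Any other superkey contains one of these as a subset, so there are no further candidate keys.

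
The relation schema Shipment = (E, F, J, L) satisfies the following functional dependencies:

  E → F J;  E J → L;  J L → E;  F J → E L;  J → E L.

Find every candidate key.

E, J

{E}⁺: E→FJ adds F, J; EJ→L adds L → {E, F, J, L}.
{J}⁺: J→EL adds E, L; E→FJ adds F → {E, F, J, L}.
Any other superkey contains one of these as a subset, so there are no further candidate keys.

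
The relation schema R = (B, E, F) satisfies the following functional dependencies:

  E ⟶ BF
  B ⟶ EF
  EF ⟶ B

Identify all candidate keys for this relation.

{B}, {E}

{B}⁺: B→EF adds E, F → {B, E, F}.
{E}⁺: E→BF adds B, F → {B, E, F}.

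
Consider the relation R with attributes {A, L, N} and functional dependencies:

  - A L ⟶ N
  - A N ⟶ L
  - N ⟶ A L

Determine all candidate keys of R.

{N}⁺: N→AL adds A, L → {A, L, N}.
{A, L}⁺: AL→N adds N → {A, L, N}.

{N}, {A, L}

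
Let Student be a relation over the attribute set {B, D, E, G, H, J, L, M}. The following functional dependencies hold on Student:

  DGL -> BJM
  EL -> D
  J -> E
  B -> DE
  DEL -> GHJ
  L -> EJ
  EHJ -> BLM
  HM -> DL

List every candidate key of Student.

{L}⁺: L→EJ adds E, J; EL→D adds D; DEL→GHJ adds G, H; EHJ→BLM adds B, M → {B, D, E, G, H, J, L, M}.
{H, J}⁺: J→E adds E; EHJ→BLM adds B, L, M; HM→DL adds D; DEL→GHJ adds G → {B, D, E, G, H, J, L, M}. Minimal: {J}⁺ = {E, J}; {H}⁺ = {H} — none reach the full schema.
{H, M}⁺: HM→DL adds D, L; L→EJ adds E, J; EHJ→BLM adds B; DEL→GHJ adds G → {B, D, E, G, H, J, L, M}. Minimal: {M}⁺ = {M}; {H}⁺ = {H} — none reach the full schema.
Any other superkey contains one of these as a subset, so there are no further candidate keys.

L, HJ, HM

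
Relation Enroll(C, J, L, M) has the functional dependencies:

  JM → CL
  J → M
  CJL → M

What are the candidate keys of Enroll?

Attribute J never appears on the right-hand side of any dependency, so J must belong to every candidate key.
{J}⁺ = {C, J, L, M}, which is all of the schema, so {J} is the only candidate key.

{J}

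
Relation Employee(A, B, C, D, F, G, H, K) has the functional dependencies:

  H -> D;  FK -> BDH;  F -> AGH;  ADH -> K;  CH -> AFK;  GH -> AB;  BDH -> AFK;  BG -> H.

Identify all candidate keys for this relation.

Attribute C never appears on the right-hand side of any dependency, so C must belong to every candidate key.
{C}⁺ = {C}, which is not all of the schema, so we must add further attributes.
{C, F}⁺: F→AGH adds A, G, H; CH→AFK adds K; GH→AB adds B; H→D adds D → {A, B, C, D, F, G, H, K}.
{C, H}⁺: H→D adds D; CH→AFK adds A, F, K; FK→BDH adds B; F→AGH adds G → {A, B, C, D, F, G, H, K}.
{B, C, G}⁺: BG→H adds H; H→D adds D; CH→AFK adds A, F, K → {A, B, C, D, F, G, H, K}.
Any other superkey contains one of these as a subset, so there are no further candidate keys.

(C, F), (C, H), (B, C, G)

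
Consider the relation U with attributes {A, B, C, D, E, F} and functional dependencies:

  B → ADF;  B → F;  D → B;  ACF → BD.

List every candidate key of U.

Attributes C, E never appear on any right-hand side, so every candidate key must contain {C, E}.
{C, E}⁺ = {C, E}, which is not all of the schema, so we must add further attributes.
{B, C, E}⁺: B→ADF adds A, D, F → {A, B, C, D, E, F}.
{C, D, E}⁺: D→B adds B; B→ADF adds A, F → {A, B, C, D, E, F}.
{A, C, E, F}⁺: ACF→BD adds B, D → {A, B, C, D, E, F}.

BCE, CDE, ACEF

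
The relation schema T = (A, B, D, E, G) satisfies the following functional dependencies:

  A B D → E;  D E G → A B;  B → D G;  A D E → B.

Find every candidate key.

{A, B}⁺: B→DG adds D, G; ABD→E adds E → {A, B, D, E, G}.
{B, E}⁺: B→DG adds D, G; DEG→AB adds A → {A, B, D, E, G}.
{A, D, E}⁺: ADE→B adds B; B→DG adds G → {A, B, D, E, G}.
{D, E, G}⁺: DEG→AB adds A, B → {A, B, D, E, G}.
Any other superkey contains one of these as a subset, so there are no further candidate keys.

(A, B); (B, E); (A, D, E); (D, E, G)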